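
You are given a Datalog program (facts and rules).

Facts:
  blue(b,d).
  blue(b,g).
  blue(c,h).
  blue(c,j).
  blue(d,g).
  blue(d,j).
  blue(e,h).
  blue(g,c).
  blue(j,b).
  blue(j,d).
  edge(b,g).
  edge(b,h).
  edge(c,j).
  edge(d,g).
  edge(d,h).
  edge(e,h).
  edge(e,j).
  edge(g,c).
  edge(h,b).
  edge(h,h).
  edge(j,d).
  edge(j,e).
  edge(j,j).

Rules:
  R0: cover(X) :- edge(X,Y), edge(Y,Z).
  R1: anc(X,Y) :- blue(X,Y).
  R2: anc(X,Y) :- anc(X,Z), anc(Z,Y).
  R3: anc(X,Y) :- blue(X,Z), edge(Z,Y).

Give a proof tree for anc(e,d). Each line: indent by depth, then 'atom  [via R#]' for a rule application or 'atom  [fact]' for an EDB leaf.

round 1: derive anc(b,d) via R1 from blue(b,d)
round 1: derive anc(b,g) via R1 from blue(b,g)
round 1: derive anc(c,h) via R1 from blue(c,h)
round 1: derive anc(c,j) via R1 from blue(c,j)
round 1: derive anc(d,g) via R1 from blue(d,g)
round 1: derive anc(d,j) via R1 from blue(d,j)
round 1: derive anc(e,h) via R1 from blue(e,h)
round 1: derive anc(g,c) via R1 from blue(g,c)
round 1: derive anc(j,b) via R1 from blue(j,b)
round 1: derive anc(j,d) via R1 from blue(j,d)
round 1: derive anc(b,c) via R3 from blue(b,g), edge(g,c)
round 1: derive anc(b,h) via R3 from blue(b,d), edge(d,h)
round 1: derive anc(c,b) via R3 from blue(c,h), edge(h,b)
round 1: derive anc(c,d) via R3 from blue(c,j), edge(j,d)
round 1: derive anc(c,e) via R3 from blue(c,j), edge(j,e)
round 1: derive anc(d,c) via R3 from blue(d,g), edge(g,c)
round 1: derive anc(d,d) via R3 from blue(d,j), edge(j,d)
round 1: derive anc(d,e) via R3 from blue(d,j), edge(j,e)
round 1: derive anc(e,b) via R3 from blue(e,h), edge(h,b)
round 1: derive anc(g,j) via R3 from blue(g,c), edge(c,j)
round 1: derive anc(j,g) via R3 from blue(j,b), edge(b,g)
round 1: derive anc(j,h) via R3 from blue(j,b), edge(b,h)
round 2: derive anc(b,b) via R2 from anc(b,c), anc(c,b)
round 2: derive anc(b,e) via R2 from anc(b,c), anc(c,e)
round 2: derive anc(b,j) via R2 from anc(b,c), anc(c,j)
round 2: derive anc(c,c) via R2 from anc(c,b), anc(b,c)
round 2: derive anc(c,g) via R2 from anc(c,b), anc(b,g)
round 2: derive anc(d,b) via R2 from anc(d,c), anc(c,b)
round 2: derive anc(d,h) via R2 from anc(d,c), anc(c,h)
round 2: derive anc(e,c) via R2 from anc(e,b), anc(b,c)
round 2: derive anc(e,d) via R2 from anc(e,b), anc(b,d)
round 2: derive anc(e,g) via R2 from anc(e,b), anc(b,g)
round 2: derive anc(g,b) via R2 from anc(g,c), anc(c,b)
round 2: derive anc(g,d) via R2 from anc(g,c), anc(c,d)
round 2: derive anc(g,e) via R2 from anc(g,c), anc(c,e)
round 2: derive anc(g,g) via R2 from anc(g,j), anc(j,g)
round 2: derive anc(g,h) via R2 from anc(g,c), anc(c,h)
round 2: derive anc(j,c) via R2 from anc(j,b), anc(b,c)
round 2: derive anc(j,e) via R2 from anc(j,d), anc(d,e)
round 2: derive anc(j,j) via R2 from anc(j,d), anc(d,j)
round 3: derive anc(e,e) via R2 from anc(e,b), anc(b,e)
round 3: derive anc(e,j) via R2 from anc(e,b), anc(b,j)

anc(e,d)  [via R2]
  anc(e,b)  [via R3]
    blue(e,h)  [fact]
    edge(h,b)  [fact]
  anc(b,d)  [via R1]
    blue(b,d)  [fact]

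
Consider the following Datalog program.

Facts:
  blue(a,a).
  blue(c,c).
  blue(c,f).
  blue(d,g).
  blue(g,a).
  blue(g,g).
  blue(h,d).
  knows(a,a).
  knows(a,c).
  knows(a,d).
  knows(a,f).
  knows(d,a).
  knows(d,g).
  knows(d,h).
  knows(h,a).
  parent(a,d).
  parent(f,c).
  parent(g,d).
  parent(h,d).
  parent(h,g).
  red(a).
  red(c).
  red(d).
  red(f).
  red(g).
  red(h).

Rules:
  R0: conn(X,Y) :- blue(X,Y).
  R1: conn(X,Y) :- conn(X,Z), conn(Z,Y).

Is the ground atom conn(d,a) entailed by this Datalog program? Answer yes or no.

yes

round 1: derive conn(a,a) via R0 from blue(a,a)
round 1: derive conn(c,c) via R0 from blue(c,c)
round 1: derive conn(c,f) via R0 from blue(c,f)
round 1: derive conn(d,g) via R0 from blue(d,g)
round 1: derive conn(g,a) via R0 from blue(g,a)
round 1: derive conn(g,g) via R0 from blue(g,g)
round 1: derive conn(h,d) via R0 from blue(h,d)
round 2: derive conn(d,a) via R1 from conn(d,g), conn(g,a)
round 2: derive conn(h,g) via R1 from conn(h,d), conn(d,g)
round 3: derive conn(h,a) via R1 from conn(h,d), conn(d,a)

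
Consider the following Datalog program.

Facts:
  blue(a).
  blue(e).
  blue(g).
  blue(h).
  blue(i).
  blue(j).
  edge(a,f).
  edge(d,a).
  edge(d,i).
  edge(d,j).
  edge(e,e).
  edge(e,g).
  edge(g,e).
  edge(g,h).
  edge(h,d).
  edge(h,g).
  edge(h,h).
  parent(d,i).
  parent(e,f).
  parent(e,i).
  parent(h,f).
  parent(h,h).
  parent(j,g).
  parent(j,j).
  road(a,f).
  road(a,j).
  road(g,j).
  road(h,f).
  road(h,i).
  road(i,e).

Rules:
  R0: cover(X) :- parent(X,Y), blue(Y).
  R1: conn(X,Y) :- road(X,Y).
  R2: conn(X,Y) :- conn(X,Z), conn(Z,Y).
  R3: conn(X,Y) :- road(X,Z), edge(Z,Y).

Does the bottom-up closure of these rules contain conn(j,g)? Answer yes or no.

round 1: derive conn(a,f) via R1 from road(a,f)
round 1: derive conn(a,j) via R1 from road(a,j)
round 1: derive conn(g,j) via R1 from road(g,j)
round 1: derive conn(h,f) via R1 from road(h,f)
round 1: derive conn(h,i) via R1 from road(h,i)
round 1: derive conn(i,e) via R1 from road(i,e)
round 1: derive conn(i,g) via R3 from road(i,e), edge(e,g)
round 2: derive conn(h,e) via R2 from conn(h,i), conn(i,e)
round 2: derive conn(h,g) via R2 from conn(h,i), conn(i,g)
round 2: derive conn(i,j) via R2 from conn(i,g), conn(g,j)
round 3: derive conn(h,j) via R2 from conn(h,g), conn(g,j)

no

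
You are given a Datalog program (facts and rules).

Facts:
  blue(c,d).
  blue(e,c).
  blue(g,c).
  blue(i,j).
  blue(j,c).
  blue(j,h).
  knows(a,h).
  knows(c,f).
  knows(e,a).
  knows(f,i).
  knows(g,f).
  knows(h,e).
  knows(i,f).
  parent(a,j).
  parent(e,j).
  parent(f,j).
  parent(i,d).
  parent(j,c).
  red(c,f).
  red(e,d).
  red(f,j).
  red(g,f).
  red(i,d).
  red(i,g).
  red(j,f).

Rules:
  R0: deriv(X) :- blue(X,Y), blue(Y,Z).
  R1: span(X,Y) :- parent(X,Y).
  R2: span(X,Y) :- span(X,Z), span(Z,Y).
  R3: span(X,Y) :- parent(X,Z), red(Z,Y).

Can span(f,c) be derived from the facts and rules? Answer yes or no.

yes

round 1: derive span(a,j) via R1 from parent(a,j)
round 1: derive span(e,j) via R1 from parent(e,j)
round 1: derive span(f,j) via R1 from parent(f,j)
round 1: derive span(i,d) via R1 from parent(i,d)
round 1: derive span(j,c) via R1 from parent(j,c)
round 1: derive span(a,f) via R3 from parent(a,j), red(j,f)
round 1: derive span(e,f) via R3 from parent(e,j), red(j,f)
round 1: derive span(f,f) via R3 from parent(f,j), red(j,f)
round 1: derive span(j,f) via R3 from parent(j,c), red(c,f)
round 2: derive span(a,c) via R2 from span(a,j), span(j,c)
round 2: derive span(e,c) via R2 from span(e,j), span(j,c)
round 2: derive span(f,c) via R2 from span(f,j), span(j,c)
round 2: derive span(j,j) via R2 from span(j,f), span(f,j)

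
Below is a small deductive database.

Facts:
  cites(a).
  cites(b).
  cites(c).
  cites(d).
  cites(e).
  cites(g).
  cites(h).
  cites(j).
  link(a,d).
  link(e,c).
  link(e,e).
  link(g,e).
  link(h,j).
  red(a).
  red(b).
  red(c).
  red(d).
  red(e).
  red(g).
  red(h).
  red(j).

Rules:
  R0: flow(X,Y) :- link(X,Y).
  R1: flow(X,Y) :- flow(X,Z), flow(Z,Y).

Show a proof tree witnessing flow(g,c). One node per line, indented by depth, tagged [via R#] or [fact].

flow(g,c)  [via R1]
  flow(g,e)  [via R0]
    link(g,e)  [fact]
  flow(e,c)  [via R0]
    link(e,c)  [fact]

round 1: derive flow(a,d) via R0 from link(a,d)
round 1: derive flow(e,c) via R0 from link(e,c)
round 1: derive flow(e,e) via R0 from link(e,e)
round 1: derive flow(g,e) via R0 from link(g,e)
round 1: derive flow(h,j) via R0 from link(h,j)
round 2: derive flow(g,c) via R1 from flow(g,e), flow(e,c)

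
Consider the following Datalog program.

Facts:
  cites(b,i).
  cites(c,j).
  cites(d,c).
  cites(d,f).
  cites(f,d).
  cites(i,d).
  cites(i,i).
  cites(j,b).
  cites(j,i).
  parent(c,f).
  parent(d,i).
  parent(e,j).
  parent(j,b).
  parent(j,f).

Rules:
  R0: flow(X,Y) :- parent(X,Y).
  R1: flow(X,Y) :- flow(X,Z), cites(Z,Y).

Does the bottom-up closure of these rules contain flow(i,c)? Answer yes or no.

round 1: derive flow(c,f) via R0 from parent(c,f)
round 1: derive flow(d,i) via R0 from parent(d,i)
round 1: derive flow(e,j) via R0 from parent(e,j)
round 1: derive flow(j,b) via R0 from parent(j,b)
round 1: derive flow(j,f) via R0 from parent(j,f)
round 2: derive flow(c,d) via R1 from flow(c,f), cites(f,d)
round 2: derive flow(d,d) via R1 from flow(d,i), cites(i,d)
round 2: derive flow(e,b) via R1 from flow(e,j), cites(j,b)
round 2: derive flow(e,i) via R1 from flow(e,j), cites(j,i)
round 2: derive flow(j,d) via R1 from flow(j,f), cites(f,d)
round 2: derive flow(j,i) via R1 from flow(j,b), cites(b,i)
round 3: derive flow(c,c) via R1 from flow(c,d), cites(d,c)
round 3: derive flow(d,c) via R1 from flow(d,d), cites(d,c)
round 3: derive flow(d,f) via R1 from flow(d,d), cites(d,f)
round 3: derive flow(e,d) via R1 from flow(e,i), cites(i,d)
round 3: derive flow(j,c) via R1 from flow(j,d), cites(d,c)
round 4: derive flow(c,j) via R1 from flow(c,c), cites(c,j)
round 4: derive flow(d,j) via R1 from flow(d,c), cites(c,j)
round 4: derive flow(e,c) via R1 from flow(e,d), cites(d,c)
round 4: derive flow(e,f) via R1 from flow(e,d), cites(d,f)
round 4: derive flow(j,j) via R1 from flow(j,c), cites(c,j)
round 5: derive flow(c,b) via R1 from flow(c,j), cites(j,b)
round 5: derive flow(c,i) via R1 from flow(c,j), cites(j,i)
round 5: derive flow(d,b) via R1 from flow(d,j), cites(j,b)

no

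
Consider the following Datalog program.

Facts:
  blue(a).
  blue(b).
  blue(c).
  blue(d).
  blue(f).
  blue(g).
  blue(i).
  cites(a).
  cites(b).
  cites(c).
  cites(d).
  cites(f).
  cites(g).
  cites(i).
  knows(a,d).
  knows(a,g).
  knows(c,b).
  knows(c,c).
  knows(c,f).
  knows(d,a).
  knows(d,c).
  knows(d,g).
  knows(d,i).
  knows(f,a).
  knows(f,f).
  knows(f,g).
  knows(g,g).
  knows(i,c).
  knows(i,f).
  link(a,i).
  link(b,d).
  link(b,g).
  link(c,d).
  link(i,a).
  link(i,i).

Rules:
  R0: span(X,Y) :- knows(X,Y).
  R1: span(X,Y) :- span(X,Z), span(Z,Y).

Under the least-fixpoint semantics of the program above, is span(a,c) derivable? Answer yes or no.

round 1: derive span(a,d) via R0 from knows(a,d)
round 1: derive span(a,g) via R0 from knows(a,g)
round 1: derive span(c,b) via R0 from knows(c,b)
round 1: derive span(c,c) via R0 from knows(c,c)
round 1: derive span(c,f) via R0 from knows(c,f)
round 1: derive span(d,a) via R0 from knows(d,a)
round 1: derive span(d,c) via R0 from knows(d,c)
round 1: derive span(d,g) via R0 from knows(d,g)
round 1: derive span(d,i) via R0 from knows(d,i)
round 1: derive span(f,a) via R0 from knows(f,a)
round 1: derive span(f,f) via R0 from knows(f,f)
round 1: derive span(f,g) via R0 from knows(f,g)
round 1: derive span(g,g) via R0 from knows(g,g)
round 1: derive span(i,c) via R0 from knows(i,c)
round 1: derive span(i,f) via R0 from knows(i,f)
round 2: derive span(a,a) via R1 from span(a,d), span(d,a)
round 2: derive span(a,c) via R1 from span(a,d), span(d,c)
round 2: derive span(a,i) via R1 from span(a,d), span(d,i)
round 2: derive span(c,a) via R1 from span(c,f), span(f,a)
round 2: derive span(c,g) via R1 from span(c,f), span(f,g)
round 2: derive span(d,b) via R1 from span(d,c), span(c,b)
round 2: derive span(d,d) via R1 from span(d,a), span(a,d)
round 2: derive span(d,f) via R1 from span(d,c), span(c,f)
round 2: derive span(f,d) via R1 from span(f,a), span(a,d)
round 2: derive span(i,a) via R1 from span(i,f), span(f,a)
round 2: derive span(i,b) via R1 from span(i,c), span(c,b)
round 2: derive span(i,g) via R1 from span(i,f), span(f,g)
round 3: derive span(a,b) via R1 from span(a,c), span(c,b)
round 3: derive span(a,f) via R1 from span(a,c), span(c,f)
round 3: derive span(c,d) via R1 from span(c,a), span(a,d)
round 3: derive span(c,i) via R1 from span(c,a), span(a,i)
round 3: derive span(f,b) via R1 from span(f,d), span(d,b)
round 3: derive span(f,c) via R1 from span(f,a), span(a,c)
round 3: derive span(f,i) via R1 from span(f,a), span(a,i)
round 3: derive span(i,d) via R1 from span(i,a), span(a,d)
round 3: derive span(i,i) via R1 from span(i,a), span(a,i)

yes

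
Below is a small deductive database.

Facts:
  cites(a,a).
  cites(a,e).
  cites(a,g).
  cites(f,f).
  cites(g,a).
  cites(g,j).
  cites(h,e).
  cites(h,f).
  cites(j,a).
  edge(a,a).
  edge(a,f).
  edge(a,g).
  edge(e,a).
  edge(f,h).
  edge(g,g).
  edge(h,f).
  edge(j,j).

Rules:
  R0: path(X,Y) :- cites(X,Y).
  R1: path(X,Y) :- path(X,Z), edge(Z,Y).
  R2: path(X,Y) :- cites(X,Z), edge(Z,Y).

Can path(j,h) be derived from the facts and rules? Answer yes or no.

round 1: derive path(a,a) via R0 from cites(a,a)
round 1: derive path(a,e) via R0 from cites(a,e)
round 1: derive path(a,g) via R0 from cites(a,g)
round 1: derive path(f,f) via R0 from cites(f,f)
round 1: derive path(g,a) via R0 from cites(g,a)
round 1: derive path(g,j) via R0 from cites(g,j)
round 1: derive path(h,e) via R0 from cites(h,e)
round 1: derive path(h,f) via R0 from cites(h,f)
round 1: derive path(j,a) via R0 from cites(j,a)
round 1: derive path(a,f) via R2 from cites(a,a), edge(a,f)
round 1: derive path(f,h) via R2 from cites(f,f), edge(f,h)
round 1: derive path(g,f) via R2 from cites(g,a), edge(a,f)
round 1: derive path(g,g) via R2 from cites(g,a), edge(a,g)
round 1: derive path(h,a) via R2 from cites(h,e), edge(e,a)
round 1: derive path(h,h) via R2 from cites(h,f), edge(f,h)
round 1: derive path(j,f) via R2 from cites(j,a), edge(a,f)
round 1: derive path(j,g) via R2 from cites(j,a), edge(a,g)
round 2: derive path(a,h) via R1 from path(a,f), edge(f,h)
round 2: derive path(g,h) via R1 from path(g,f), edge(f,h)
round 2: derive path(h,g) via R1 from path(h,a), edge(a,g)
round 2: derive path(j,h) via R1 from path(j,f), edge(f,h)

yes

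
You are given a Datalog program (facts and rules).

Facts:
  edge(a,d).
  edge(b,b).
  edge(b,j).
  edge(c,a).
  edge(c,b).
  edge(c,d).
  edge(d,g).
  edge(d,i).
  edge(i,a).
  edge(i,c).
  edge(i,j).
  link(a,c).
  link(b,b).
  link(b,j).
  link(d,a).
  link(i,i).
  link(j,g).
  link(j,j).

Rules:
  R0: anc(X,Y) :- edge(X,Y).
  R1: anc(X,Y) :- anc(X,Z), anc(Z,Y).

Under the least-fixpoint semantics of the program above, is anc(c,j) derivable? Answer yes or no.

yes

round 1: derive anc(a,d) via R0 from edge(a,d)
round 1: derive anc(b,b) via R0 from edge(b,b)
round 1: derive anc(b,j) via R0 from edge(b,j)
round 1: derive anc(c,a) via R0 from edge(c,a)
round 1: derive anc(c,b) via R0 from edge(c,b)
round 1: derive anc(c,d) via R0 from edge(c,d)
round 1: derive anc(d,g) via R0 from edge(d,g)
round 1: derive anc(d,i) via R0 from edge(d,i)
round 1: derive anc(i,a) via R0 from edge(i,a)
round 1: derive anc(i,c) via R0 from edge(i,c)
round 1: derive anc(i,j) via R0 from edge(i,j)
round 2: derive anc(a,g) via R1 from anc(a,d), anc(d,g)
round 2: derive anc(a,i) via R1 from anc(a,d), anc(d,i)
round 2: derive anc(c,g) via R1 from anc(c,d), anc(d,g)
round 2: derive anc(c,i) via R1 from anc(c,d), anc(d,i)
round 2: derive anc(c,j) via R1 from anc(c,b), anc(b,j)
round 2: derive anc(d,a) via R1 from anc(d,i), anc(i,a)
round 2: derive anc(d,c) via R1 from anc(d,i), anc(i,c)
round 2: derive anc(d,j) via R1 from anc(d,i), anc(i,j)
round 2: derive anc(i,b) via R1 from anc(i,c), anc(c,b)
round 2: derive anc(i,d) via R1 from anc(i,a), anc(a,d)
round 3: derive anc(a,a) via R1 from anc(a,d), anc(d,a)
round 3: derive anc(a,b) via R1 from anc(a,i), anc(i,b)
round 3: derive anc(a,c) via R1 from anc(a,d), anc(d,c)
round 3: derive anc(a,j) via R1 from anc(a,d), anc(d,j)
round 3: derive anc(c,c) via R1 from anc(c,d), anc(d,c)
round 3: derive anc(d,b) via R1 from anc(d,c), anc(c,b)
round 3: derive anc(d,d) via R1 from anc(d,a), anc(a,d)
round 3: derive anc(i,g) via R1 from anc(i,a), anc(a,g)
round 3: derive anc(i,i) via R1 from anc(i,a), anc(a,i)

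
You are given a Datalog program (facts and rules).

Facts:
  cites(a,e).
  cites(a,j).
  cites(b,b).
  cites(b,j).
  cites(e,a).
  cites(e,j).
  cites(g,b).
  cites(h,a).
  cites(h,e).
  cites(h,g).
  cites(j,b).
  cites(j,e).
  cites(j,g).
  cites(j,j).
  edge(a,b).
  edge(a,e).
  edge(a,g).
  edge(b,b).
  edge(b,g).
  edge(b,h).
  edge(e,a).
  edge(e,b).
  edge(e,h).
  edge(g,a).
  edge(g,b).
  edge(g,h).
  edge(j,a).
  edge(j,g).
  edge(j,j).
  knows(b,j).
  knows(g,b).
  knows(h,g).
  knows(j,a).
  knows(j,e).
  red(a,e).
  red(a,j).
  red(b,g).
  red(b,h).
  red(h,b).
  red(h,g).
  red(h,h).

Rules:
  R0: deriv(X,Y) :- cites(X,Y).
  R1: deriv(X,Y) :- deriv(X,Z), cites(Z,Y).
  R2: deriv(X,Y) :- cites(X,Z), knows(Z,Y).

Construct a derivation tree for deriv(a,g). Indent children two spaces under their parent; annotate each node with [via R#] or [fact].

round 1: derive deriv(a,e) via R0 from cites(a,e)
round 1: derive deriv(a,j) via R0 from cites(a,j)
round 1: derive deriv(b,b) via R0 from cites(b,b)
round 1: derive deriv(b,j) via R0 from cites(b,j)
round 1: derive deriv(e,a) via R0 from cites(e,a)
round 1: derive deriv(e,j) via R0 from cites(e,j)
round 1: derive deriv(g,b) via R0 from cites(g,b)
round 1: derive deriv(h,a) via R0 from cites(h,a)
round 1: derive deriv(h,e) via R0 from cites(h,e)
round 1: derive deriv(h,g) via R0 from cites(h,g)
round 1: derive deriv(j,b) via R0 from cites(j,b)
round 1: derive deriv(j,e) via R0 from cites(j,e)
round 1: derive deriv(j,g) via R0 from cites(j,g)
round 1: derive deriv(j,j) via R0 from cites(j,j)
round 1: derive deriv(a,a) via R2 from cites(a,j), knows(j,a)
round 1: derive deriv(b,a) via R2 from cites(b,j), knows(j,a)
round 1: derive deriv(b,e) via R2 from cites(b,j), knows(j,e)
round 1: derive deriv(e,e) via R2 from cites(e,j), knows(j,e)
round 1: derive deriv(g,j) via R2 from cites(g,b), knows(b,j)
round 1: derive deriv(h,b) via R2 from cites(h,g), knows(g,b)
round 1: derive deriv(j,a) via R2 from cites(j,j), knows(j,a)
round 2: derive deriv(a,b) via R1 from deriv(a,j), cites(j,b)
round 2: derive deriv(a,g) via R1 from deriv(a,j), cites(j,g)
round 2: derive deriv(b,g) via R1 from deriv(b,j), cites(j,g)
round 2: derive deriv(e,b) via R1 from deriv(e,j), cites(j,b)
round 2: derive deriv(e,g) via R1 from deriv(e,j), cites(j,g)
round 2: derive deriv(g,e) via R1 from deriv(g,j), cites(j,e)
round 2: derive deriv(g,g) via R1 from deriv(g,j), cites(j,g)
round 2: derive deriv(h,j) via R1 from deriv(h,a), cites(a,j)
round 3: derive deriv(g,a) via R1 from deriv(g,e), cites(e,a)

deriv(a,g)  [via R1]
  deriv(a,j)  [via R0]
    cites(a,j)  [fact]
  cites(j,g)  [fact]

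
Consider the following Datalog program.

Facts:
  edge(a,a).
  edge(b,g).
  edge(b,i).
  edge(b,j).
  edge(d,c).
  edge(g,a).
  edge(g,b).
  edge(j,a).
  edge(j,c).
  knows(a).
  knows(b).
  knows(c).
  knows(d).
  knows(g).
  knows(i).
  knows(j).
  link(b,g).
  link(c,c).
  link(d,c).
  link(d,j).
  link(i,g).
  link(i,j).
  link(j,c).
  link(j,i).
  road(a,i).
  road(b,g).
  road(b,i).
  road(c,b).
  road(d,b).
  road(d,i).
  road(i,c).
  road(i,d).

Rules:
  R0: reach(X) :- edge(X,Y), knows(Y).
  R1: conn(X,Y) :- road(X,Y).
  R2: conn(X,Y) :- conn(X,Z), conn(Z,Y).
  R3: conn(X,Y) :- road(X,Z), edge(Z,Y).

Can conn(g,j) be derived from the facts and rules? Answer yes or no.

round 1: derive conn(a,i) via R1 from road(a,i)
round 1: derive conn(b,g) via R1 from road(b,g)
round 1: derive conn(b,i) via R1 from road(b,i)
round 1: derive conn(c,b) via R1 from road(c,b)
round 1: derive conn(d,b) via R1 from road(d,b)
round 1: derive conn(d,i) via R1 from road(d,i)
round 1: derive conn(i,c) via R1 from road(i,c)
round 1: derive conn(i,d) via R1 from road(i,d)
round 1: derive conn(b,a) via R3 from road(b,g), edge(g,a)
round 1: derive conn(b,b) via R3 from road(b,g), edge(g,b)
round 1: derive conn(c,g) via R3 from road(c,b), edge(b,g)
round 1: derive conn(c,i) via R3 from road(c,b), edge(b,i)
round 1: derive conn(c,j) via R3 from road(c,b), edge(b,j)
round 1: derive conn(d,g) via R3 from road(d,b), edge(b,g)
round 1: derive conn(d,j) via R3 from road(d,b), edge(b,j)
round 2: derive conn(a,c) via R2 from conn(a,i), conn(i,c)
round 2: derive conn(a,d) via R2 from conn(a,i), conn(i,d)
round 2: derive conn(b,c) via R2 from conn(b,i), conn(i,c)
round 2: derive conn(b,d) via R2 from conn(b,i), conn(i,d)
round 2: derive conn(c,a) via R2 from conn(c,b), conn(b,a)
round 2: derive conn(c,c) via R2 from conn(c,i), conn(i,c)
round 2: derive conn(c,d) via R2 from conn(c,i), conn(i,d)
round 2: derive conn(d,a) via R2 from conn(d,b), conn(b,a)
round 2: derive conn(d,c) via R2 from conn(d,i), conn(i,c)
round 2: derive conn(d,d) via R2 from conn(d,i), conn(i,d)
round 2: derive conn(i,b) via R2 from conn(i,c), conn(c,b)
round 2: derive conn(i,g) via R2 from conn(i,c), conn(c,g)
round 2: derive conn(i,i) via R2 from conn(i,c), conn(c,i)
round 2: derive conn(i,j) via R2 from conn(i,c), conn(c,j)
round 3: derive conn(a,a) via R2 from conn(a,c), conn(c,a)
round 3: derive conn(a,b) via R2 from conn(a,c), conn(c,b)
round 3: derive conn(a,g) via R2 from conn(a,c), conn(c,g)
round 3: derive conn(a,j) via R2 from conn(a,c), conn(c,j)
round 3: derive conn(b,j) via R2 from conn(b,c), conn(c,j)
round 3: derive conn(i,a) via R2 from conn(i,b), conn(b,a)

no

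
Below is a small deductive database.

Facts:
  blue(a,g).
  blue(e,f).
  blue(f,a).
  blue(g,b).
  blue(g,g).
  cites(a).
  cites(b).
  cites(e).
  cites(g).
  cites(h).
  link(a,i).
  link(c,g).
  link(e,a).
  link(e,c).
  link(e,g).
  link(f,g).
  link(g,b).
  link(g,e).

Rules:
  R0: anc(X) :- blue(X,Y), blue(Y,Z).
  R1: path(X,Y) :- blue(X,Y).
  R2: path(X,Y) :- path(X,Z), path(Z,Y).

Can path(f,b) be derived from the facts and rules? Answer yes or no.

round 1: derive path(a,g) via R1 from blue(a,g)
round 1: derive path(e,f) via R1 from blue(e,f)
round 1: derive path(f,a) via R1 from blue(f,a)
round 1: derive path(g,b) via R1 from blue(g,b)
round 1: derive path(g,g) via R1 from blue(g,g)
round 2: derive path(a,b) via R2 from path(a,g), path(g,b)
round 2: derive path(e,a) via R2 from path(e,f), path(f,a)
round 2: derive path(f,g) via R2 from path(f,a), path(a,g)
round 3: derive path(e,b) via R2 from path(e,a), path(a,b)
round 3: derive path(e,g) via R2 from path(e,a), path(a,g)
round 3: derive path(f,b) via R2 from path(f,a), path(a,b)

yes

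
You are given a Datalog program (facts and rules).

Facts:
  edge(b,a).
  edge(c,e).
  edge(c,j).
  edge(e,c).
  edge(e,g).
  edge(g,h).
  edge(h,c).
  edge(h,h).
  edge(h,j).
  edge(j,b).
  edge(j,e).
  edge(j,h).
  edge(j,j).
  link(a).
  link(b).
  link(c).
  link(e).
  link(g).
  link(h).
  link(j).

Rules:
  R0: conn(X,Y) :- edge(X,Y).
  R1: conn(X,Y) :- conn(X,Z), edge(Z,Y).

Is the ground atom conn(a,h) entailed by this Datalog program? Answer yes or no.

round 1: derive conn(b,a) via R0 from edge(b,a)
round 1: derive conn(c,e) via R0 from edge(c,e)
round 1: derive conn(c,j) via R0 from edge(c,j)
round 1: derive conn(e,c) via R0 from edge(e,c)
round 1: derive conn(e,g) via R0 from edge(e,g)
round 1: derive conn(g,h) via R0 from edge(g,h)
round 1: derive conn(h,c) via R0 from edge(h,c)
round 1: derive conn(h,h) via R0 from edge(h,h)
round 1: derive conn(h,j) via R0 from edge(h,j)
round 1: derive conn(j,b) via R0 from edge(j,b)
round 1: derive conn(j,e) via R0 from edge(j,e)
round 1: derive conn(j,h) via R0 from edge(j,h)
round 1: derive conn(j,j) via R0 from edge(j,j)
round 2: derive conn(c,b) via R1 from conn(c,j), edge(j,b)
round 2: derive conn(c,c) via R1 from conn(c,e), edge(e,c)
round 2: derive conn(c,g) via R1 from conn(c,e), edge(e,g)
round 2: derive conn(c,h) via R1 from conn(c,j), edge(j,h)
round 2: derive conn(e,e) via R1 from conn(e,c), edge(c,e)
round 2: derive conn(e,h) via R1 from conn(e,g), edge(g,h)
round 2: derive conn(e,j) via R1 from conn(e,c), edge(c,j)
round 2: derive conn(g,c) via R1 from conn(g,h), edge(h,c)
round 2: derive conn(g,j) via R1 from conn(g,h), edge(h,j)
round 2: derive conn(h,b) via R1 from conn(h,j), edge(j,b)
round 2: derive conn(h,e) via R1 from conn(h,c), edge(c,e)
round 2: derive conn(j,a) via R1 from conn(j,b), edge(b,a)
round 2: derive conn(j,c) via R1 from conn(j,e), edge(e,c)
round 2: derive conn(j,g) via R1 from conn(j,e), edge(e,g)
round 3: derive conn(c,a) via R1 from conn(c,b), edge(b,a)
round 3: derive conn(e,b) via R1 from conn(e,j), edge(j,b)
round 3: derive conn(g,b) via R1 from conn(g,j), edge(j,b)
round 3: derive conn(g,e) via R1 from conn(g,c), edge(c,e)
round 3: derive conn(h,a) via R1 from conn(h,b), edge(b,a)
round 3: derive conn(h,g) via R1 from conn(h,e), edge(e,g)
round 4: derive conn(e,a) via R1 from conn(e,b), edge(b,a)
round 4: derive conn(g,a) via R1 from conn(g,b), edge(b,a)
round 4: derive conn(g,g) via R1 from conn(g,e), edge(e,g)

no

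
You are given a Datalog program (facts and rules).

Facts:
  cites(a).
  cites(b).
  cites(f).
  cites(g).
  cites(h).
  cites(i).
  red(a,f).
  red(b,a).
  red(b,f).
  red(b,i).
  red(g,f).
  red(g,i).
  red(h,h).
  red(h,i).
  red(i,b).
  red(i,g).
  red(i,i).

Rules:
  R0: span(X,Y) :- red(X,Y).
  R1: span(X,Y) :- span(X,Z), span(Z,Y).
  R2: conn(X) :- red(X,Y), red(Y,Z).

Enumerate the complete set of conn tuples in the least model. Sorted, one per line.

conn(b)
conn(g)
conn(h)
conn(i)

round 1: derive conn(b) via R2 from red(b,a), red(a,f)
round 1: derive conn(g) via R2 from red(g,i), red(i,b)
round 1: derive conn(h) via R2 from red(h,h), red(h,h)
round 1: derive conn(i) via R2 from red(i,b), red(b,a)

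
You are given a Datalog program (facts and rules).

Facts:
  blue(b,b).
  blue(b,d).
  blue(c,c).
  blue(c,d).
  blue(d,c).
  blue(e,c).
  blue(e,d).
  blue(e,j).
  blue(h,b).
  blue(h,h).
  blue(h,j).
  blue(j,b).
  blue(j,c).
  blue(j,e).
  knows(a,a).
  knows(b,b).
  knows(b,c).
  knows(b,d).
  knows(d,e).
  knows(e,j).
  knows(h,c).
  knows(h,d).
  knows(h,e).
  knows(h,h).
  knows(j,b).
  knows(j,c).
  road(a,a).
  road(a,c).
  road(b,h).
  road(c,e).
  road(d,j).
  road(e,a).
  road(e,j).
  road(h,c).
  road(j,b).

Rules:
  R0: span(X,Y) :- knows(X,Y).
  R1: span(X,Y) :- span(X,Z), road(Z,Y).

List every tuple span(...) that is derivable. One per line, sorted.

span(a,a)
span(a,b)
span(a,c)
span(a,e)
span(a,h)
span(a,j)
span(b,a)
span(b,b)
span(b,c)
span(b,d)
span(b,e)
span(b,h)
span(b,j)
span(d,a)
span(d,b)
span(d,c)
span(d,e)
span(d,h)
span(d,j)
span(e,a)
span(e,b)
span(e,c)
span(e,e)
span(e,h)
span(e,j)
span(h,a)
span(h,b)
span(h,c)
span(h,d)
span(h,e)
span(h,h)
span(h,j)
span(j,a)
span(j,b)
span(j,c)
span(j,e)
span(j,h)
span(j,j)

round 1: derive span(a,a) via R0 from knows(a,a)
round 1: derive span(b,b) via R0 from knows(b,b)
round 1: derive span(b,c) via R0 from knows(b,c)
round 1: derive span(b,d) via R0 from knows(b,d)
round 1: derive span(d,e) via R0 from knows(d,e)
round 1: derive span(e,j) via R0 from knows(e,j)
round 1: derive span(h,c) via R0 from knows(h,c)
round 1: derive span(h,d) via R0 from knows(h,d)
round 1: derive span(h,e) via R0 from knows(h,e)
round 1: derive span(h,h) via R0 from knows(h,h)
round 1: derive span(j,b) via R0 from knows(j,b)
round 1: derive span(j,c) via R0 from knows(j,c)
round 2: derive span(a,c) via R1 from span(a,a), road(a,c)
round 2: derive span(b,e) via R1 from span(b,c), road(c,e)
round 2: derive span(b,h) via R1 from span(b,b), road(b,h)
round 2: derive span(b,j) via R1 from span(b,d), road(d,j)
round 2: derive span(d,a) via R1 from span(d,e), road(e,a)
round 2: derive span(d,j) via R1 from span(d,e), road(e,j)
round 2: derive span(e,b) via R1 from span(e,j), road(j,b)
round 2: derive span(h,a) via R1 from span(h,e), road(e,a)
round 2: derive span(h,j) via R1 from span(h,d), road(d,j)
round 2: derive span(j,e) via R1 from span(j,c), road(c,e)
round 2: derive span(j,h) via R1 from span(j,b), road(b,h)
round 3: derive span(a,e) via R1 from span(a,c), road(c,e)
round 3: derive span(b,a) via R1 from span(b,e), road(e,a)
round 3: derive span(d,b) via R1 from span(d,j), road(j,b)
round 3: derive span(d,c) via R1 from span(d,a), road(a,c)
round 3: derive span(e,h) via R1 from span(e,b), road(b,h)
round 3: derive span(h,b) via R1 from span(h,j), road(j,b)
round 3: derive span(j,a) via R1 from span(j,e), road(e,a)
round 3: derive span(j,j) via R1 from span(j,e), road(e,j)
round 4: derive span(a,j) via R1 from span(a,e), road(e,j)
round 4: derive span(d,h) via R1 from span(d,b), road(b,h)
round 4: derive span(e,c) via R1 from span(e,h), road(h,c)
round 5: derive span(a,b) via R1 from span(a,j), road(j,b)
round 5: derive span(e,e) via R1 from span(e,c), road(c,e)
round 6: derive span(a,h) via R1 from span(a,b), road(b,h)
round 6: derive span(e,a) via R1 from span(e,e), road(e,a)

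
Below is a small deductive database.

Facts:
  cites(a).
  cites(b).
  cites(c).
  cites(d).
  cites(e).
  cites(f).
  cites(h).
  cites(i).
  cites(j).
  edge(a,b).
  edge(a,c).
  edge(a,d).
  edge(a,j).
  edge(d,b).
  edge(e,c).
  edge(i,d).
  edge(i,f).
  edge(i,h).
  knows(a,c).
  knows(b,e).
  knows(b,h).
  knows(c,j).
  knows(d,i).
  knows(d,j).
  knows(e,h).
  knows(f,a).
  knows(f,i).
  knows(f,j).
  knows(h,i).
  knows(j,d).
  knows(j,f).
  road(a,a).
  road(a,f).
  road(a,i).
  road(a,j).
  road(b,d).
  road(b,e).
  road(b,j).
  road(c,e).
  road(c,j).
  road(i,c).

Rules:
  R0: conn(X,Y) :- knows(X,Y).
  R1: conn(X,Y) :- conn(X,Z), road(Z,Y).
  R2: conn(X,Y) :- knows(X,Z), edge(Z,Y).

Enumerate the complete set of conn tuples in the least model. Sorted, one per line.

round 1: derive conn(a,c) via R0 from knows(a,c)
round 1: derive conn(b,e) via R0 from knows(b,e)
round 1: derive conn(b,h) via R0 from knows(b,h)
round 1: derive conn(c,j) via R0 from knows(c,j)
round 1: derive conn(d,i) via R0 from knows(d,i)
round 1: derive conn(d,j) via R0 from knows(d,j)
round 1: derive conn(e,h) via R0 from knows(e,h)
round 1: derive conn(f,a) via R0 from knows(f,a)
round 1: derive conn(f,i) via R0 from knows(f,i)
round 1: derive conn(f,j) via R0 from knows(f,j)
round 1: derive conn(h,i) via R0 from knows(h,i)
round 1: derive conn(j,d) via R0 from knows(j,d)
round 1: derive conn(j,f) via R0 from knows(j,f)
round 1: derive conn(b,c) via R2 from knows(b,e), edge(e,c)
round 1: derive conn(d,d) via R2 from knows(d,i), edge(i,d)
round 1: derive conn(d,f) via R2 from knows(d,i), edge(i,f)
round 1: derive conn(d,h) via R2 from knows(d,i), edge(i,h)
round 1: derive conn(f,b) via R2 from knows(f,a), edge(a,b)
round 1: derive conn(f,c) via R2 from knows(f,a), edge(a,c)
round 1: derive conn(f,d) via R2 from knows(f,a), edge(a,d)
round 1: derive conn(f,f) via R2 from knows(f,i), edge(i,f)
round 1: derive conn(f,h) via R2 from knows(f,i), edge(i,h)
round 1: derive conn(h,d) via R2 from knows(h,i), edge(i,d)
round 1: derive conn(h,f) via R2 from knows(h,i), edge(i,f)
round 1: derive conn(h,h) via R2 from knows(h,i), edge(i,h)
round 1: derive conn(j,b) via R2 from knows(j,d), edge(d,b)
round 2: derive conn(a,e) via R1 from conn(a,c), road(c,e)
round 2: derive conn(a,j) via R1 from conn(a,c), road(c,j)
round 2: derive conn(b,j) via R1 from conn(b,c), road(c,j)
round 2: derive conn(d,c) via R1 from conn(d,i), road(i,c)
round 2: derive conn(f,e) via R1 from conn(f,b), road(b,e)
round 2: derive conn(h,c) via R1 from conn(h,i), road(i,c)
round 2: derive conn(j,e) via R1 from conn(j,b), road(b,e)
round 2: derive conn(j,j) via R1 from conn(j,b), road(b,j)
round 3: derive conn(d,e) via R1 from conn(d,c), road(c,e)
round 3: derive conn(h,e) via R1 from conn(h,c), road(c,e)
round 3: derive conn(h,j) via R1 from conn(h,c), road(c,j)

conn(a,c)
conn(a,e)
conn(a,j)
conn(b,c)
conn(b,e)
conn(b,h)
conn(b,j)
conn(c,j)
conn(d,c)
conn(d,d)
conn(d,e)
conn(d,f)
conn(d,h)
conn(d,i)
conn(d,j)
conn(e,h)
conn(f,a)
conn(f,b)
conn(f,c)
conn(f,d)
conn(f,e)
conn(f,f)
conn(f,h)
conn(f,i)
conn(f,j)
conn(h,c)
conn(h,d)
conn(h,e)
conn(h,f)
conn(h,h)
conn(h,i)
conn(h,j)
conn(j,b)
conn(j,d)
conn(j,e)
conn(j,f)
conn(j,j)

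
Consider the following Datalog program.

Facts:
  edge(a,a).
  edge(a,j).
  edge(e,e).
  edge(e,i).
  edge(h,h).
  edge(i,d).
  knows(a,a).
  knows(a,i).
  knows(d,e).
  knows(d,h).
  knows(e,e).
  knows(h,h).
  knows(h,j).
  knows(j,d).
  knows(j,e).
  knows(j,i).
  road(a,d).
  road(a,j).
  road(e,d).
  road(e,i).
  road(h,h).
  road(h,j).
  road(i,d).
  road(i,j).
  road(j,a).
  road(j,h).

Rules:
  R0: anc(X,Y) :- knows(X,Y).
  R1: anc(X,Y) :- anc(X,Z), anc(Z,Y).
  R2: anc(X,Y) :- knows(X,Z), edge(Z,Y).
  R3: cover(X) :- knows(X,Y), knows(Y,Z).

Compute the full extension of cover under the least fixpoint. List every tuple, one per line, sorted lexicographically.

round 1: derive cover(a) via R3 from knows(a,a), knows(a,a)
round 1: derive cover(d) via R3 from knows(d,e), knows(e,e)
round 1: derive cover(e) via R3 from knows(e,e), knows(e,e)
round 1: derive cover(h) via R3 from knows(h,h), knows(h,h)
round 1: derive cover(j) via R3 from knows(j,d), knows(d,e)

cover(a)
cover(d)
cover(e)
cover(h)
cover(j)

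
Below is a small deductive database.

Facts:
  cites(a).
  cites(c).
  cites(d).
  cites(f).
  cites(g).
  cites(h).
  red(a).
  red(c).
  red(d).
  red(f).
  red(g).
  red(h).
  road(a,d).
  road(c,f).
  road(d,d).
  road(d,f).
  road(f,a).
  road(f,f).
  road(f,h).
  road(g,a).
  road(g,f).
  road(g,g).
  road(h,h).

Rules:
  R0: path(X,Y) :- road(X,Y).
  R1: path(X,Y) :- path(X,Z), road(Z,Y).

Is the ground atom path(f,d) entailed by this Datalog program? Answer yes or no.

round 1: derive path(a,d) via R0 from road(a,d)
round 1: derive path(c,f) via R0 from road(c,f)
round 1: derive path(d,d) via R0 from road(d,d)
round 1: derive path(d,f) via R0 from road(d,f)
round 1: derive path(f,a) via R0 from road(f,a)
round 1: derive path(f,f) via R0 from road(f,f)
round 1: derive path(f,h) via R0 from road(f,h)
round 1: derive path(g,a) via R0 from road(g,a)
round 1: derive path(g,f) via R0 from road(g,f)
round 1: derive path(g,g) via R0 from road(g,g)
round 1: derive path(h,h) via R0 from road(h,h)
round 2: derive path(a,f) via R1 from path(a,d), road(d,f)
round 2: derive path(c,a) via R1 from path(c,f), road(f,a)
round 2: derive path(c,h) via R1 from path(c,f), road(f,h)
round 2: derive path(d,a) via R1 from path(d,f), road(f,a)
round 2: derive path(d,h) via R1 from path(d,f), road(f,h)
round 2: derive path(f,d) via R1 from path(f,a), road(a,d)
round 2: derive path(g,d) via R1 from path(g,a), road(a,d)
round 2: derive path(g,h) via R1 from path(g,f), road(f,h)
round 3: derive path(a,a) via R1 from path(a,f), road(f,a)
round 3: derive path(a,h) via R1 from path(a,f), road(f,h)
round 3: derive path(c,d) via R1 from path(c,a), road(a,d)

yes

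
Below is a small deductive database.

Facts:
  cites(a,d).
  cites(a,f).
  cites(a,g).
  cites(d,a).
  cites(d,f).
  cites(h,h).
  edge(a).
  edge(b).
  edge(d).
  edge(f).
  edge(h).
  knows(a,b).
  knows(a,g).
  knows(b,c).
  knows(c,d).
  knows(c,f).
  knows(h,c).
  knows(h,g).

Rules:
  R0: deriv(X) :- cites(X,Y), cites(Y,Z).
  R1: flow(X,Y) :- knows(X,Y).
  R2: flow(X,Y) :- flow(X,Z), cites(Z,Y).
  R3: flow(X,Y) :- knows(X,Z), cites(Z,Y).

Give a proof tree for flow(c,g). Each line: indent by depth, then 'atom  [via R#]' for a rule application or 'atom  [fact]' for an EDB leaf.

flow(c,g)  [via R2]
  flow(c,a)  [via R3]
    knows(c,d)  [fact]
    cites(d,a)  [fact]
  cites(a,g)  [fact]

round 1: derive flow(a,b) via R1 from knows(a,b)
round 1: derive flow(a,g) via R1 from knows(a,g)
round 1: derive flow(b,c) via R1 from knows(b,c)
round 1: derive flow(c,d) via R1 from knows(c,d)
round 1: derive flow(c,f) via R1 from knows(c,f)
round 1: derive flow(h,c) via R1 from knows(h,c)
round 1: derive flow(h,g) via R1 from knows(h,g)
round 1: derive flow(c,a) via R3 from knows(c,d), cites(d,a)
round 2: derive flow(c,g) via R2 from flow(c,a), cites(a,g)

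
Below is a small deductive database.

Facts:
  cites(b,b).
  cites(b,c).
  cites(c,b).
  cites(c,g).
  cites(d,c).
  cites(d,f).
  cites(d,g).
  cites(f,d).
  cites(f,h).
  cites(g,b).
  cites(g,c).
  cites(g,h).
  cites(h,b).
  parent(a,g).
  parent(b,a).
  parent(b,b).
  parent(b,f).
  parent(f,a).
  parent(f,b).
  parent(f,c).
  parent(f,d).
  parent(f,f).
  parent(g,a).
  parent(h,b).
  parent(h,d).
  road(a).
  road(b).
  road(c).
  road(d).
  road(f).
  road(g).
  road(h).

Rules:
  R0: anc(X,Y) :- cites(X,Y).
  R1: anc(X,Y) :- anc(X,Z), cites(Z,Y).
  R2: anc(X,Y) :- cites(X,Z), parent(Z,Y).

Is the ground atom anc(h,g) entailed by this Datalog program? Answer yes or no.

round 1: derive anc(b,b) via R0 from cites(b,b)
round 1: derive anc(b,c) via R0 from cites(b,c)
round 1: derive anc(c,b) via R0 from cites(c,b)
round 1: derive anc(c,g) via R0 from cites(c,g)
round 1: derive anc(d,c) via R0 from cites(d,c)
round 1: derive anc(d,f) via R0 from cites(d,f)
round 1: derive anc(d,g) via R0 from cites(d,g)
round 1: derive anc(f,d) via R0 from cites(f,d)
round 1: derive anc(f,h) via R0 from cites(f,h)
round 1: derive anc(g,b) via R0 from cites(g,b)
round 1: derive anc(g,c) via R0 from cites(g,c)
round 1: derive anc(g,h) via R0 from cites(g,h)
round 1: derive anc(h,b) via R0 from cites(h,b)
round 1: derive anc(b,a) via R2 from cites(b,b), parent(b,a)
round 1: derive anc(b,f) via R2 from cites(b,b), parent(b,f)
round 1: derive anc(c,a) via R2 from cites(c,b), parent(b,a)
round 1: derive anc(c,f) via R2 from cites(c,b), parent(b,f)
round 1: derive anc(d,a) via R2 from cites(d,f), parent(f,a)
round 1: derive anc(d,b) via R2 from cites(d,f), parent(f,b)
round 1: derive anc(d,d) via R2 from cites(d,f), parent(f,d)
round 1: derive anc(f,b) via R2 from cites(f,h), parent(h,b)
round 1: derive anc(g,a) via R2 from cites(g,b), parent(b,a)
round 1: derive anc(g,d) via R2 from cites(g,h), parent(h,d)
round 1: derive anc(g,f) via R2 from cites(g,b), parent(b,f)
round 1: derive anc(h,a) via R2 from cites(h,b), parent(b,a)
round 1: derive anc(h,f) via R2 from cites(h,b), parent(b,f)
round 2: derive anc(b,d) via R1 from anc(b,f), cites(f,d)
round 2: derive anc(b,g) via R1 from anc(b,c), cites(c,g)
round 2: derive anc(b,h) via R1 from anc(b,f), cites(f,h)
round 2: derive anc(c,c) via R1 from anc(c,b), cites(b,c)
round 2: derive anc(c,d) via R1 from anc(c,f), cites(f,d)
round 2: derive anc(c,h) via R1 from anc(c,f), cites(f,h)
round 2: derive anc(d,h) via R1 from anc(d,f), cites(f,h)
round 2: derive anc(f,c) via R1 from anc(f,b), cites(b,c)
round 2: derive anc(f,f) via R1 from anc(f,d), cites(d,f)
round 2: derive anc(f,g) via R1 from anc(f,d), cites(d,g)
round 2: derive anc(g,g) via R1 from anc(g,c), cites(c,g)
round 2: derive anc(h,c) via R1 from anc(h,b), cites(b,c)
round 2: derive anc(h,d) via R1 from anc(h,f), cites(f,d)
round 2: derive anc(h,h) via R1 from anc(h,f), cites(f,h)
round 3: derive anc(h,g) via R1 from anc(h,c), cites(c,g)

yes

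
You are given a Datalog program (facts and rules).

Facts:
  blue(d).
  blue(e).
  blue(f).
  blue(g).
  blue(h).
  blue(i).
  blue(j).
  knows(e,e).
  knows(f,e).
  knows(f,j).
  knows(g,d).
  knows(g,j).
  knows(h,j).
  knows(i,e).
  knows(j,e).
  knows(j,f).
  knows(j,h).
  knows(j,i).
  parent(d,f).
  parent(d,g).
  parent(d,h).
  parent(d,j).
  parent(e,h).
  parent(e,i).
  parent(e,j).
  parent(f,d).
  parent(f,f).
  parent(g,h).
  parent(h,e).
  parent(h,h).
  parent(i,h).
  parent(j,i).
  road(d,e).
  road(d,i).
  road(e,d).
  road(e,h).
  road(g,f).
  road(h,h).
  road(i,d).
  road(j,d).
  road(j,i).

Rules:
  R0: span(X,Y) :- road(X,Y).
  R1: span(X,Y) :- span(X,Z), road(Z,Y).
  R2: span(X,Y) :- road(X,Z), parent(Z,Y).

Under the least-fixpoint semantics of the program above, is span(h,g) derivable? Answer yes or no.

no

round 1: derive span(d,e) via R0 from road(d,e)
round 1: derive span(d,i) via R0 from road(d,i)
round 1: derive span(e,d) via R0 from road(e,d)
round 1: derive span(e,h) via R0 from road(e,h)
round 1: derive span(g,f) via R0 from road(g,f)
round 1: derive span(h,h) via R0 from road(h,h)
round 1: derive span(i,d) via R0 from road(i,d)
round 1: derive span(j,d) via R0 from road(j,d)
round 1: derive span(j,i) via R0 from road(j,i)
round 1: derive span(d,h) via R2 from road(d,e), parent(e,h)
round 1: derive span(d,j) via R2 from road(d,e), parent(e,j)
round 1: derive span(e,e) via R2 from road(e,h), parent(h,e)
round 1: derive span(e,f) via R2 from road(e,d), parent(d,f)
round 1: derive span(e,g) via R2 from road(e,d), parent(d,g)
round 1: derive span(e,j) via R2 from road(e,d), parent(d,j)
round 1: derive span(g,d) via R2 from road(g,f), parent(f,d)
round 1: derive span(h,e) via R2 from road(h,h), parent(h,e)
round 1: derive span(i,f) via R2 from road(i,d), parent(d,f)
round 1: derive span(i,g) via R2 from road(i,d), parent(d,g)
round 1: derive span(i,h) via R2 from road(i,d), parent(d,h)
round 1: derive span(i,j) via R2 from road(i,d), parent(d,j)
round 1: derive span(j,f) via R2 from road(j,d), parent(d,f)
round 1: derive span(j,g) via R2 from road(j,d), parent(d,g)
round 1: derive span(j,h) via R2 from road(j,d), parent(d,h)
round 1: derive span(j,j) via R2 from road(j,d), parent(d,j)
round 2: derive span(d,d) via R1 from span(d,e), road(e,d)
round 2: derive span(e,i) via R1 from span(e,d), road(d,i)
round 2: derive span(g,e) via R1 from span(g,d), road(d,e)
round 2: derive span(g,i) via R1 from span(g,d), road(d,i)
round 2: derive span(h,d) via R1 from span(h,e), road(e,d)
round 2: derive span(i,e) via R1 from span(i,d), road(d,e)
round 2: derive span(i,i) via R1 from span(i,d), road(d,i)
round 2: derive span(j,e) via R1 from span(j,d), road(d,e)
round 3: derive span(g,h) via R1 from span(g,e), road(e,h)
round 3: derive span(h,i) via R1 from span(h,d), road(d,i)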